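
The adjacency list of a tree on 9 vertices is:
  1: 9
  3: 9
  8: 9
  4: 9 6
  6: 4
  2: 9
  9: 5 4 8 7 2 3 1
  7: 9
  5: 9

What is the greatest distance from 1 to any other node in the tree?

3

A farthest node from 1 is 6.
The path 1-9-4-6 has 3 edges.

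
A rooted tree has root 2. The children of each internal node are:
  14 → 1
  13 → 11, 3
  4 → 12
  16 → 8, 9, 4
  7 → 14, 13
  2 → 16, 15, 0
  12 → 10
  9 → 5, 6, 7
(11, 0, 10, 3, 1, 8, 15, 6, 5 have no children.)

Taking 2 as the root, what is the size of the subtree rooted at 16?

The subtree rooted at 16 contains: 16, 9, 4, 8, 6, 7, 5, 12, 13, 14, 10, 3, 11, 1 — 14 nodes.

14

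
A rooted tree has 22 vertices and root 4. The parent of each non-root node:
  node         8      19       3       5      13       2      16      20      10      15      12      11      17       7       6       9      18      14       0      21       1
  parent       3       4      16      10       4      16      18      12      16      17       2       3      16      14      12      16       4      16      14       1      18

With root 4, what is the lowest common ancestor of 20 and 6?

Path 20→root: 20 12 2 16 18 4; path 6→root: 6 12 2 16 18 4.
First common node: 12.

12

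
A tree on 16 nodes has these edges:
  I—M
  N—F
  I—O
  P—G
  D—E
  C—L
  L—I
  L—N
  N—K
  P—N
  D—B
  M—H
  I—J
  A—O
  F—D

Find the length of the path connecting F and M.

The path is F - N - L - I - M, which has 4 edges.

4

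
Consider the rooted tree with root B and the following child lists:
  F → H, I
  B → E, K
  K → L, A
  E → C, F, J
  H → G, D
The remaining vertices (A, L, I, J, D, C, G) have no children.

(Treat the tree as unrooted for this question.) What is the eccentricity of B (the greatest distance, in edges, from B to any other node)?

4

A farthest node from B is D (G also at distance 4).
The path B–E–F–H–D has 4 edges.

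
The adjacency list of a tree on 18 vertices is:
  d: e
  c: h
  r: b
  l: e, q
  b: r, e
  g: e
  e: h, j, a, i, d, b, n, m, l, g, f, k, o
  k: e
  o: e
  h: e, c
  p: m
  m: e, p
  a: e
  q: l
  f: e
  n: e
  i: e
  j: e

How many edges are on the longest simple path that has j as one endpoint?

Distances from j peak at 3, attained at p (c, q, r also at distance 3).
j-e-m-p

3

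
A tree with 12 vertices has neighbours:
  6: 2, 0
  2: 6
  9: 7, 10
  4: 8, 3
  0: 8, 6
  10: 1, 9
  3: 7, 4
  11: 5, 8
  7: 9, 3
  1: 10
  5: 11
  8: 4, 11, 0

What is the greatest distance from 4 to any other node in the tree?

A farthest node from 4 is 1.
The path 4–3–7–9–10–1 has 5 edges.

5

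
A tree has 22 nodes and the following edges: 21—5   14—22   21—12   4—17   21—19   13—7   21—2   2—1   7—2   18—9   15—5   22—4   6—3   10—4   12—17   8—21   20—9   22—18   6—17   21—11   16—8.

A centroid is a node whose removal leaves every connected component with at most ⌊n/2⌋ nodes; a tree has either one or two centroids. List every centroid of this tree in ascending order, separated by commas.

Delete 12: the remaining components have sizes 11, 10. Max 11 ≤ 11, so 12 is a centroid.
21 is adjacent to 12 and is also a centroid (the largest component after removing it is likewise 11).

12, 21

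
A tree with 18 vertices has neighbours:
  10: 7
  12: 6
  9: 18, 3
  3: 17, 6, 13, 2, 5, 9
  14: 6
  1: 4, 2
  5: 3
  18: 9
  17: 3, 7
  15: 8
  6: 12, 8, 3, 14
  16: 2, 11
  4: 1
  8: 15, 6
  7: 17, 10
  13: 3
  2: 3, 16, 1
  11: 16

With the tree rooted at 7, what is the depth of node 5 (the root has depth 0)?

3

7 → 17 → 3 → 5 — 3 edges.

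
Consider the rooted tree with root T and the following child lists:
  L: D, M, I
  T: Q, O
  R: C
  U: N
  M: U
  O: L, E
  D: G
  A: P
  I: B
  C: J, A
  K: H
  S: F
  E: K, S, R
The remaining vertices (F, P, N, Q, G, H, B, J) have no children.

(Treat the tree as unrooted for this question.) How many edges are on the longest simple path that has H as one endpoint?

The node farthest from H is N, via H–K–E–O–L–M–U–N — 7 edges.

7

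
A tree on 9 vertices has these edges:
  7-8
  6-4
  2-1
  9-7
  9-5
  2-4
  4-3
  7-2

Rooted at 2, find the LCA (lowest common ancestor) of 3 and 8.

Ancestors of 3 (toward the root): 3, 4, 2.
Ancestors of 8: 8, 7, 2.
The deepest node appearing in both lists is 2.

2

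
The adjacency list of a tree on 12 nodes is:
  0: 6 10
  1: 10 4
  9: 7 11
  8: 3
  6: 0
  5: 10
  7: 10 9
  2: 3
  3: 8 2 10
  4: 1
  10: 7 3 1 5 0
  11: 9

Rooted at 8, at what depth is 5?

Path from 8 to 5: 8–3–10–5, which has 3 edges.

3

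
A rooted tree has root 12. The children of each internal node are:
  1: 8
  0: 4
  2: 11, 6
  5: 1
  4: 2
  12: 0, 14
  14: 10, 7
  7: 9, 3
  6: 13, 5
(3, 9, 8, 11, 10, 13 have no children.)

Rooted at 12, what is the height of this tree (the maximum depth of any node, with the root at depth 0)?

7

The longest root-to-leaf path is 12-0-4-2-6-5-1-8 (7 edges).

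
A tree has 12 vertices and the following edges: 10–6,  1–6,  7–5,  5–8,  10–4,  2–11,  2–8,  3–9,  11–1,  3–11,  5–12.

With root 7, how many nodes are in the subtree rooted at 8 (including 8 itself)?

9

The subtree rooted at 8 contains: 8, 2, 11, 1, 3, 6, 9, 10, 4 — 9 nodes.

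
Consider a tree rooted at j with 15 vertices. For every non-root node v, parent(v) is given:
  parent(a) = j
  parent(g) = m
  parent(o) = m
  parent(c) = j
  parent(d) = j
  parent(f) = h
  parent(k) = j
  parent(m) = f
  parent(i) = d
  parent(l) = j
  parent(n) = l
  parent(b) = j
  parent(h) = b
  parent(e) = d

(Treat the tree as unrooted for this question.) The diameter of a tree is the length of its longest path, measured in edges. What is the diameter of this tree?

7

Starting from o, a farthest node is i at distance 7.
One longest path: o – m – f – h – b – j – d – i.
So the diameter is 7.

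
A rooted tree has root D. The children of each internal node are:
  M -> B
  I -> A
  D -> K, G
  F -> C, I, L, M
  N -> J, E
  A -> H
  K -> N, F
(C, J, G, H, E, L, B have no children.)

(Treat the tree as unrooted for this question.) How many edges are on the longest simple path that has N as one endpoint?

5

A farthest node from N is H.
The path N–K–F–I–A–H has 5 edges.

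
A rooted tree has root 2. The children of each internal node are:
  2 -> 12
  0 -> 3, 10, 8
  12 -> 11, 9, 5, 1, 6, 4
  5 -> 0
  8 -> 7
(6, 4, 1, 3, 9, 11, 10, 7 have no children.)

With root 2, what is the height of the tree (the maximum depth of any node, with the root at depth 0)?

5

A deepest node is 7, reached by 2 → 12 → 5 → 0 → 8 → 7.
That path has 5 edges, so the height is 5.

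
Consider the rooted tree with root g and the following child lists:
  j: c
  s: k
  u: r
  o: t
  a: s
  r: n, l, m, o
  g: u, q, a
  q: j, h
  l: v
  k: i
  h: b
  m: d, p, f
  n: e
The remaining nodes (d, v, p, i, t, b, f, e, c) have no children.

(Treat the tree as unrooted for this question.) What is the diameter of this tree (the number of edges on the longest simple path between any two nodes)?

Starting from i, a farthest node is f at distance 8.
One longest path: i-k-s-a-g-u-r-m-f.
So the diameter is 8.

8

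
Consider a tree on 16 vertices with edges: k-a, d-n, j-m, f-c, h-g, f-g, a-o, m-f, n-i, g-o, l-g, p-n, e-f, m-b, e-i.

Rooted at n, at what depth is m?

Climbing from m to the root: m → f → e → i → n. That's 4 steps.

4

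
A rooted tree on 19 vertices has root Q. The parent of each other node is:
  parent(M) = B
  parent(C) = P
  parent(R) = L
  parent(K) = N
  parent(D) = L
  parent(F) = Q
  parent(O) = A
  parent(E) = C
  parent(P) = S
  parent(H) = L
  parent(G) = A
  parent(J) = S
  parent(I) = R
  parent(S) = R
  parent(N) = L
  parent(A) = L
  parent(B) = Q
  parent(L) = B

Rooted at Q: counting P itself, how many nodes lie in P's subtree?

The subtree rooted at P contains: P, C, E — 3 nodes.

3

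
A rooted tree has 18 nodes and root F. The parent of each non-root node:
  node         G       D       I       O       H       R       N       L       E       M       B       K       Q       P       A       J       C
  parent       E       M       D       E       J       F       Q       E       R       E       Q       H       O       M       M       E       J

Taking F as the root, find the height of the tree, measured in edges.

5

The longest root-to-leaf path is F – R – E – M – D – I (5 edges).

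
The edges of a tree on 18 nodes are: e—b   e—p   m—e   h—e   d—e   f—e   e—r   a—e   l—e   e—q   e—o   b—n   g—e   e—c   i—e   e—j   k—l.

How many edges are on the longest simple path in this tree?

BFS from k reaches n last, at distance 4; BFS from n confirms no node is farther.
Path: k–l–e–b–n.

4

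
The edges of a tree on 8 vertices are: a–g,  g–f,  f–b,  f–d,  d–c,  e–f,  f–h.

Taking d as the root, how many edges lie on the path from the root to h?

d → f → h — 2 edges.

2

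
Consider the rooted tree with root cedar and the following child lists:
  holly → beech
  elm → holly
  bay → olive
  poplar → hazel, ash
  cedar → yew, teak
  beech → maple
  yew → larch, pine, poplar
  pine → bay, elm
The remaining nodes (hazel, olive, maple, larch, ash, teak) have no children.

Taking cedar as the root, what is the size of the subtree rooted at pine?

7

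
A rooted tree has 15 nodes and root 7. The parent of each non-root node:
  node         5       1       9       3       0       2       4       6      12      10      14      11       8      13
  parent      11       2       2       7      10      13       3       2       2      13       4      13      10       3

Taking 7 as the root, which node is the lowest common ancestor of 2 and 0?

Ancestors of 2 (toward the root): 2, 13, 3, 7.
Ancestors of 0: 0, 10, 13, 3, 7.
The deepest node appearing in both lists is 13.

13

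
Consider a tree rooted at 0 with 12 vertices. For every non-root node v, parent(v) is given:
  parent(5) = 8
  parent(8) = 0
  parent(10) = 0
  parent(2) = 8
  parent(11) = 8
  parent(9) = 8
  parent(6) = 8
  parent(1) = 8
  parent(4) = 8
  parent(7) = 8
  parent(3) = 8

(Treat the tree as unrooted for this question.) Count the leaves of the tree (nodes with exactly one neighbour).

10

Degree-1 nodes: 1, 2, 3, 4, 5, 6, 7, 9, 10, 11 — 10 of them.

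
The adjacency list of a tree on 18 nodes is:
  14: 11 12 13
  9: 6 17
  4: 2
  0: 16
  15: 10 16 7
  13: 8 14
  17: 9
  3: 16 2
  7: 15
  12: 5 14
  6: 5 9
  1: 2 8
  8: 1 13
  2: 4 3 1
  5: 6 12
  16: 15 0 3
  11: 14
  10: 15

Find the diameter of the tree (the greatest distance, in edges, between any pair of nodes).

13

A longest path is 10 - 15 - 16 - 3 - 2 - 1 - 8 - 13 - 14 - 12 - 5 - 6 - 9 - 17, with 13 edges.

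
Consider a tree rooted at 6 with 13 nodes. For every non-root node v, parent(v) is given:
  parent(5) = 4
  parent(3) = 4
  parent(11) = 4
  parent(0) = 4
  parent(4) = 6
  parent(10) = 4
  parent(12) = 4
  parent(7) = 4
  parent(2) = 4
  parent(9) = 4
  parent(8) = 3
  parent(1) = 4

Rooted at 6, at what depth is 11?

2

Path from 6 to 11: 6 → 4 → 11, which has 2 edges.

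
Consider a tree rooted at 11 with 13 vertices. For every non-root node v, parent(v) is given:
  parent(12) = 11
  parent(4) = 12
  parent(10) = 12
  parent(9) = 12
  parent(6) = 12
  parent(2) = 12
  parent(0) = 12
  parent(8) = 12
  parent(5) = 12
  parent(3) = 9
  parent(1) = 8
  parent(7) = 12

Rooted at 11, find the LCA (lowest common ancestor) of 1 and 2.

1's ancestor chain is 1, 8, 12, 11 and 2's is 2, 12, 11; they first meet at 12.

12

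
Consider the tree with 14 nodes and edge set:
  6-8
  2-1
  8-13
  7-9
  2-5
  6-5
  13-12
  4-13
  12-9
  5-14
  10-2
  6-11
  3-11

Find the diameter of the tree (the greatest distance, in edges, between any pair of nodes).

BFS from 7 reaches 1 last, at distance 8; BFS from 1 confirms no node is farther.
Path: 7–9–12–13–8–6–5–2–1.

8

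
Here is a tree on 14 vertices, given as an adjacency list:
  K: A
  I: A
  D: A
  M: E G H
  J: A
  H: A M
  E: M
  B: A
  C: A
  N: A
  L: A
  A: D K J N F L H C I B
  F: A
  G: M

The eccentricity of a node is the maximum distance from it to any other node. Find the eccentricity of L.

4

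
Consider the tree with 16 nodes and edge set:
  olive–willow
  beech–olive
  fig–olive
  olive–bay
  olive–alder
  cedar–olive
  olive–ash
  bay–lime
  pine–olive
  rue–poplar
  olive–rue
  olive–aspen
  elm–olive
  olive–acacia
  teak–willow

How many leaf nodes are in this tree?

Degree-1 nodes: acacia, alder, ash, aspen, beech, cedar, elm, fig, lime, pine, poplar, teak — 12 of them.

12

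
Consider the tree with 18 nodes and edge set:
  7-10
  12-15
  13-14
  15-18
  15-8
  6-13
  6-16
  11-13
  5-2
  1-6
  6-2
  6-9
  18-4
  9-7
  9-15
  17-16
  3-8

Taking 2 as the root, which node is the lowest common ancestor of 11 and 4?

Path 11→root: 11 13 6 2; path 4→root: 4 18 15 9 6 2.
First common node: 6.

6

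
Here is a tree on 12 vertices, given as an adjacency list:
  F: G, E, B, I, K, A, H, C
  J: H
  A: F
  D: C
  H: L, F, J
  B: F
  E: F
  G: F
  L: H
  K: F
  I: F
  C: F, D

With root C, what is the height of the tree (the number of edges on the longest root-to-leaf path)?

J sits deepest: C → F → H → J — 3 edges from the root.

3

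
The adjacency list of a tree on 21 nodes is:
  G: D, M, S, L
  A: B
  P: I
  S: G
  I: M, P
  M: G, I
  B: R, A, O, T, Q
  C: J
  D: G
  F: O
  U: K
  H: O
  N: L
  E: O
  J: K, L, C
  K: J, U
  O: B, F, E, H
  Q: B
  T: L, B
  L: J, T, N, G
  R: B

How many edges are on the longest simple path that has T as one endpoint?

5

The node farthest from T is P, via T-L-G-M-I-P — 5 edges.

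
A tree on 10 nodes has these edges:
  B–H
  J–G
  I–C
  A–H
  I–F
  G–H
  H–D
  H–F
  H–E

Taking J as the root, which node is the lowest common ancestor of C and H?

H

C's ancestor chain is C, I, F, H, G, J and H's is H, G, J; they first meet at H.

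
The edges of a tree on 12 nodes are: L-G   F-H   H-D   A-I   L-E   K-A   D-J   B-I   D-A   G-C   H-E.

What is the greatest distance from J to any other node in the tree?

A farthest node from J is C.
The path J–D–H–E–L–G–C has 6 edges.

6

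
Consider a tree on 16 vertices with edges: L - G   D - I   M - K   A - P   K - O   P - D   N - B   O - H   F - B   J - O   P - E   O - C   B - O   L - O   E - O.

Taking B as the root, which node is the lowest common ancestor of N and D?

Ancestors of N (toward the root): N, B.
Ancestors of D: D, P, E, O, B.
The deepest node appearing in both lists is B.

B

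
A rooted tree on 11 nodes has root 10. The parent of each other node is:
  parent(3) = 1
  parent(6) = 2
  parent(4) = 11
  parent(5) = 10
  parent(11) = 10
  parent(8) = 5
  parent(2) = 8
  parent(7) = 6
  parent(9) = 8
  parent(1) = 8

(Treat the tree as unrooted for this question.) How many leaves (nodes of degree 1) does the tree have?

4

Degree-1 nodes: 3, 4, 7, 9 — 4 of them.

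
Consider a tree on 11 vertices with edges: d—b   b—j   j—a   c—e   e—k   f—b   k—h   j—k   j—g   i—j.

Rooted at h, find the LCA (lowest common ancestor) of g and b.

j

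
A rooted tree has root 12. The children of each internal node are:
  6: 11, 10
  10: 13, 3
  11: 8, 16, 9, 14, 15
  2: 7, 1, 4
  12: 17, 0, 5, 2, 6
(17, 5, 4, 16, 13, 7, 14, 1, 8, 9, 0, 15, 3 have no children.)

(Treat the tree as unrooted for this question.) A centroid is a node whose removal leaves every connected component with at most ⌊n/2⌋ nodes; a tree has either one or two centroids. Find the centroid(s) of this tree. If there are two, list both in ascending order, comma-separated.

6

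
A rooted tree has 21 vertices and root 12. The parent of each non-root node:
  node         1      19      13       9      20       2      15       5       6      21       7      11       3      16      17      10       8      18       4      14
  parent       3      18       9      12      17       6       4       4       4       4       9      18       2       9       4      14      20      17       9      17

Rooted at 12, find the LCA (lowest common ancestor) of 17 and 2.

4

Path 17→root: 17 4 9 12; path 2→root: 2 6 4 9 12.
First common node: 4.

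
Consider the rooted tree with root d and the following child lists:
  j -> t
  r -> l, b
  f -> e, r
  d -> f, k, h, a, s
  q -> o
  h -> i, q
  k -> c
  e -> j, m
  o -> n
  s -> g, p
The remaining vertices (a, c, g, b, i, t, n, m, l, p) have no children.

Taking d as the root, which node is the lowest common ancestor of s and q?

d

s's ancestor chain is s, d and q's is q, h, d; they first meet at d.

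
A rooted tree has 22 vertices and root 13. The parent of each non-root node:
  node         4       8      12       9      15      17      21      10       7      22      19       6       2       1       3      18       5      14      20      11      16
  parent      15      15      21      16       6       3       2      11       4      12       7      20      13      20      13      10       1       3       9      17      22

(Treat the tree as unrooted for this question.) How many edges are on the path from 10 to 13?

4

The path is 10 - 11 - 17 - 3 - 13, which has 4 edges.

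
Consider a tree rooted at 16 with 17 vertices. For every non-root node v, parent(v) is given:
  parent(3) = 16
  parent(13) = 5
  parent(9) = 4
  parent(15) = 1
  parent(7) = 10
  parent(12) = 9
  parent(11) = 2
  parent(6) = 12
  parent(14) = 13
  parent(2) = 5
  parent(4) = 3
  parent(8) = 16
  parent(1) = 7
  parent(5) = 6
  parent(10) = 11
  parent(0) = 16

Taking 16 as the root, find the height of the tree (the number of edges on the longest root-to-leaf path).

A deepest node is 15, reached by 16–3–4–9–12–6–5–2–11–10–7–1–15.
That path has 12 edges, so the height is 12.

12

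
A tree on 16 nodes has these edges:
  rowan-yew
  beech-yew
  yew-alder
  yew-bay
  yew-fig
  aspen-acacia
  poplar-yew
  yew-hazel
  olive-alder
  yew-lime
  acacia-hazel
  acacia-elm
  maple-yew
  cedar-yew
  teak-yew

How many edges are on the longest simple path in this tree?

5

A longest path is aspen-acacia-hazel-yew-alder-olive, with 5 edges.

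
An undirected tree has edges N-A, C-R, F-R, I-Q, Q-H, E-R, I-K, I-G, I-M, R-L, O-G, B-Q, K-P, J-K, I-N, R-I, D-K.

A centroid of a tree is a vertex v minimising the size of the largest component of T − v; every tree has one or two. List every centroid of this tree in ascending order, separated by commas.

Delete I: the remaining components have sizes 5, 4, 3, 2, 2, 1. Max 5 ≤ 9, so I is a centroid.
Every other node leaves some component of size > 9, so the centroid is unique.

I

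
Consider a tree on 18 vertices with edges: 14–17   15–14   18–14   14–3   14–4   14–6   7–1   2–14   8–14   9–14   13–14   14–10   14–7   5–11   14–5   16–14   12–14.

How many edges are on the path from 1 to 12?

The path is 1–7–14–12, which has 3 edges.

3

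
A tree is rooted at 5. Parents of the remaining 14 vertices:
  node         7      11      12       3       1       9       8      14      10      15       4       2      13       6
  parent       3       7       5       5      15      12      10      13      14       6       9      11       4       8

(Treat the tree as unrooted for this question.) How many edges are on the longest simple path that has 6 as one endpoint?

12

Distances from 6 peak at 12, attained at 2.
6 – 8 – 10 – 14 – 13 – 4 – 9 – 12 – 5 – 3 – 7 – 11 – 2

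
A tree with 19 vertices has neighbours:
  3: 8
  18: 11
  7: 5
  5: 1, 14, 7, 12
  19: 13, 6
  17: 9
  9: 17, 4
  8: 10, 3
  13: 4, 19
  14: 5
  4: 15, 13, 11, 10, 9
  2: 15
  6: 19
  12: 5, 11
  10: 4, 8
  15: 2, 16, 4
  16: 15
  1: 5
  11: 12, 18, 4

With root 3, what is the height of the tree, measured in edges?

7 sits deepest: 3-8-10-4-11-12-5-7 — 7 edges from the root.

7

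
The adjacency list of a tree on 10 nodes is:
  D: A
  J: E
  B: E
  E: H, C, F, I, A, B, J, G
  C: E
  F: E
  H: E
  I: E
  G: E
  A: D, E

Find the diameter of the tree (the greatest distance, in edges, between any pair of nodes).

Starting from D, a farthest node is H at distance 3.
One longest path: D - A - E - H.
So the diameter is 3.

3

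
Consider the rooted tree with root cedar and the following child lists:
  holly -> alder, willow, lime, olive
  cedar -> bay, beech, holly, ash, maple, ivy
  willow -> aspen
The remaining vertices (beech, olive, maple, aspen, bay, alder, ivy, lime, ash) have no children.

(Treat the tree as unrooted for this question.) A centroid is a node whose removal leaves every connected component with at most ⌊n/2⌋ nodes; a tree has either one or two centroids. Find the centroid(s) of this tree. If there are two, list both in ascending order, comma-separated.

If cedar is removed the pieces have sizes 6, 1, 1, 1, 1, 1, all ≤ ⌊12/2⌋ = 6.
holly is adjacent to cedar and is also a centroid (the largest component after removing it is likewise 6).

cedar, holly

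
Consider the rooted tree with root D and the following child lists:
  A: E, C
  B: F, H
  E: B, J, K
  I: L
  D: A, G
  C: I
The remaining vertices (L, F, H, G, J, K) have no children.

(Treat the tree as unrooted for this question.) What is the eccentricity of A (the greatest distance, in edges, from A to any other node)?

3

The node farthest from A is H (F, L also at distance 3), via A–E–B–H — 3 edges.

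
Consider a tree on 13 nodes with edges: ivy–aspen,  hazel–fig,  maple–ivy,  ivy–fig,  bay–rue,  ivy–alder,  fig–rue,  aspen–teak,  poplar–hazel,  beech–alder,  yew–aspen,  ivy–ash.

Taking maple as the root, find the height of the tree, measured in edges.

A deepest node is bay, reached by maple-ivy-fig-rue-bay.
That path has 4 edges, so the height is 4.

4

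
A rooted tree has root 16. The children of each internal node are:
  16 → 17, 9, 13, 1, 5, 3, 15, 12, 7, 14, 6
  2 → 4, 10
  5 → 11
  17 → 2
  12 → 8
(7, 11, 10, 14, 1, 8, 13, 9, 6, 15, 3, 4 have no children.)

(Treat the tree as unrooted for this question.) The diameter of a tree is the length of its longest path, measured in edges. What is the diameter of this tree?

5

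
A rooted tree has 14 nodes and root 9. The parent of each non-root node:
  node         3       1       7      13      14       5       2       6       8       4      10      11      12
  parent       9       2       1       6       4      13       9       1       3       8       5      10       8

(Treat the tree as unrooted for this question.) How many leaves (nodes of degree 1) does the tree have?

4

The leaves are 7, 11, 12, 14.
That is 4 leaves.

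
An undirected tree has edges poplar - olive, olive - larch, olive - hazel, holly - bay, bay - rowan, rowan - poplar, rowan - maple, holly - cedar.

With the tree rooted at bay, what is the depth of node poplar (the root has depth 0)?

2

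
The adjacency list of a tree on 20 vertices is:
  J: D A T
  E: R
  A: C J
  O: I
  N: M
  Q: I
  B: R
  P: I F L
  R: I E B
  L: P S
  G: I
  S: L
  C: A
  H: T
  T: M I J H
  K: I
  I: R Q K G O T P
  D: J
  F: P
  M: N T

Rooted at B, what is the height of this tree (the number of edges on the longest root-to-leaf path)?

6

A deepest node is C, reached by B – R – I – T – J – A – C.
That path has 6 edges, so the height is 6.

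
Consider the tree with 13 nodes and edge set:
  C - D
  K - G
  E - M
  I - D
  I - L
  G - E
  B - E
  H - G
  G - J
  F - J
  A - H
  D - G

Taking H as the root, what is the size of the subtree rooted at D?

4

The subtree rooted at D contains: D, I, C, L — 4 nodes.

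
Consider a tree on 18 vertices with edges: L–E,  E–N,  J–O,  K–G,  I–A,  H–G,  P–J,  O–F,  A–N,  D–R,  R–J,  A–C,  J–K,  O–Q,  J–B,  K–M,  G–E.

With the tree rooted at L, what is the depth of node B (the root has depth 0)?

Climbing from B to the root: B – J – K – G – E – L. That's 5 steps.

5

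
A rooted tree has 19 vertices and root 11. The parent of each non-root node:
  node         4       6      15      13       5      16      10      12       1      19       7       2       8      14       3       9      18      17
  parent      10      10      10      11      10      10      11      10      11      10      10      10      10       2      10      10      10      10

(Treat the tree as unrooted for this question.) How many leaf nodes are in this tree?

16

Exactly 16 nodes have a single neighbour: 1, 3, 4, 5, 6, 7, 8, 9, 12, 13, 14, 15, 16, 17, 18, 19.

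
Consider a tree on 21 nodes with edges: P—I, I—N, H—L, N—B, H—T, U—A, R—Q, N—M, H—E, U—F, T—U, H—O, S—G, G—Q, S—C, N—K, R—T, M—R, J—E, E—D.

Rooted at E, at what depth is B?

Climbing from B to the root: B → N → M → R → T → H → E. That's 6 steps.

6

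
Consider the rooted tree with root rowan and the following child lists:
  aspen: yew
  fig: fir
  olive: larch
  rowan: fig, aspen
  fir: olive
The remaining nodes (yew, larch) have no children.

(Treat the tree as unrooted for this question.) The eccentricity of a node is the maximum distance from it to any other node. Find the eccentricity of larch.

A farthest node from larch is yew.
The path larch-olive-fir-fig-rowan-aspen-yew has 6 edges.

6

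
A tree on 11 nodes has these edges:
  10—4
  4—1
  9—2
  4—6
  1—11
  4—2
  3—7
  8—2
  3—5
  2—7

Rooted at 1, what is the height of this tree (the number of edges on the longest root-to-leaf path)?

5 sits deepest: 1 – 4 – 2 – 7 – 3 – 5 — 5 edges from the root.

5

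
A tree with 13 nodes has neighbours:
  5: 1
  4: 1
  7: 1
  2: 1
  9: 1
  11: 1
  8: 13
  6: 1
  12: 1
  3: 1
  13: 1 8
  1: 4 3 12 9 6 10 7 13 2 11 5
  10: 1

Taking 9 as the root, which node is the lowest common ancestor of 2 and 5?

2's ancestor chain is 2, 1, 9 and 5's is 5, 1, 9; they first meet at 1.

1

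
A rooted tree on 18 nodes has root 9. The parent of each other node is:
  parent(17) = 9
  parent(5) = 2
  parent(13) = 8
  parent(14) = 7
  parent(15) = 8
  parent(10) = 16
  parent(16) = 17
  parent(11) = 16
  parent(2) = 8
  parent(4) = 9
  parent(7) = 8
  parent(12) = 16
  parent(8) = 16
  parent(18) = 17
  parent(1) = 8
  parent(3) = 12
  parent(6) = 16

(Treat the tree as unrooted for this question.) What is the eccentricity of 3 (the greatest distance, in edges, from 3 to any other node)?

Distances from 3 peak at 5, attained at 5 (4, 14 also at distance 5).
3–12–16–8–2–5

5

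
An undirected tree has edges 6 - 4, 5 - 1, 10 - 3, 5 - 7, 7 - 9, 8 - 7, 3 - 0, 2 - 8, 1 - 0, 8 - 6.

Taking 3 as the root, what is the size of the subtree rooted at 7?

6

Descendants of 7 (including itself): 7, 8, 9, 6, 2, 4. That's 6.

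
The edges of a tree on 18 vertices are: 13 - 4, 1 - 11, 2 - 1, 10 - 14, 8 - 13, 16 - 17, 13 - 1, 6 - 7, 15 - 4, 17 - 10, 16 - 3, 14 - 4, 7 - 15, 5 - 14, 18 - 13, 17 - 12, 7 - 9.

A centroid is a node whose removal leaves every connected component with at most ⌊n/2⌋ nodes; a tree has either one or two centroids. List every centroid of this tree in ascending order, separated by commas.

Delete 4: the remaining components have sizes 7, 6, 4. Max 7 ≤ 9, so 4 is a centroid.
Every other node leaves some component of size > 9, so the centroid is unique.

4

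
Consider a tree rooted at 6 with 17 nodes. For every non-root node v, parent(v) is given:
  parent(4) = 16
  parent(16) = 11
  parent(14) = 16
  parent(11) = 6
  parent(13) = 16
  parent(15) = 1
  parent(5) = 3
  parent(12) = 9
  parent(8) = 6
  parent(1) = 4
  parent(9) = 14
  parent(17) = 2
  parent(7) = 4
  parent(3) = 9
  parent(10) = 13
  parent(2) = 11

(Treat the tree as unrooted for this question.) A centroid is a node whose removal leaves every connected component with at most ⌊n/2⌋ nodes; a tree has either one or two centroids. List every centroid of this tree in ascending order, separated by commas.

Removing 16 splits the tree into components of sizes 5, 5, 4, 2; the largest is 5 ≤ ⌊17/2⌋ = 8.
Every other node leaves some component of size > 8, so the centroid is unique.

16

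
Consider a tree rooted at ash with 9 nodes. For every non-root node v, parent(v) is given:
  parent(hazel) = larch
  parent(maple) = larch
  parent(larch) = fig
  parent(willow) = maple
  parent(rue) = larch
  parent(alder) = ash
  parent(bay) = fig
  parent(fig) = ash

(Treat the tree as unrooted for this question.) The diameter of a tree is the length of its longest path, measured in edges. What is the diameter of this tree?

A longest path is alder-ash-fig-larch-maple-willow, with 5 edges.

5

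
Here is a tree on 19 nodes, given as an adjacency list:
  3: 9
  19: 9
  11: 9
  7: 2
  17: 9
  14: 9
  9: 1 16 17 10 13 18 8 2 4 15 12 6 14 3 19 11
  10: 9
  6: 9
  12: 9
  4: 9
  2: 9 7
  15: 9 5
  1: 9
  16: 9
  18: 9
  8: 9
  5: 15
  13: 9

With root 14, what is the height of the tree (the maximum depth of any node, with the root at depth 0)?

A deepest node is 7, reached by 14 → 9 → 2 → 7.
That path has 3 edges, so the height is 3.

3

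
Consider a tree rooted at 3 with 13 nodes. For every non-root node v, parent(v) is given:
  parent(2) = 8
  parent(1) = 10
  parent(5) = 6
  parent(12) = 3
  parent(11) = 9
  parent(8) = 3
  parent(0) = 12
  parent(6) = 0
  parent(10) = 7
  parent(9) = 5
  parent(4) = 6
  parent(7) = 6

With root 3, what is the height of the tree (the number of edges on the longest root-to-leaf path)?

A deepest node is 11, reached by 3–12–0–6–5–9–11.
That path has 6 edges, so the height is 6.

6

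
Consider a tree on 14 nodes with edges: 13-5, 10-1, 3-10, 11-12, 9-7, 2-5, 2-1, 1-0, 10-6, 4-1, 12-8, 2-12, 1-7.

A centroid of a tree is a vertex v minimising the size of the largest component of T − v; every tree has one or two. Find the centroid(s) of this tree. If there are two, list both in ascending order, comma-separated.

1

Delete 1: the remaining components have sizes 6, 3, 2, 1, 1. Max 6 ≤ 7, so 1 is a centroid.
No neighbour of 1 does as well, so 1 is the unique centroid.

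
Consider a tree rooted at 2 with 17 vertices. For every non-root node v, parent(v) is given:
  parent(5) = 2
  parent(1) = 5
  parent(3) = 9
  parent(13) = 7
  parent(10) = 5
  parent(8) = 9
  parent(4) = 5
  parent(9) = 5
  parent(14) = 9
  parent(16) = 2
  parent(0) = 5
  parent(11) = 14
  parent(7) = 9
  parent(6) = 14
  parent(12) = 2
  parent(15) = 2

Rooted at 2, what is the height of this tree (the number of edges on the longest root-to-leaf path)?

The longest root-to-leaf path is 2–5–9–14–11 (4 edges).

4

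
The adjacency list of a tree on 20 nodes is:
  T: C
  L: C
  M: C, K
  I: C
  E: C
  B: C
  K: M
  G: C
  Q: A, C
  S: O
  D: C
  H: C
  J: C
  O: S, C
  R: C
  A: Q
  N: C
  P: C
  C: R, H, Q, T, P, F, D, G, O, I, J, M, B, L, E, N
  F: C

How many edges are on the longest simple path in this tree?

4

Starting from A, a farthest node is S at distance 4.
One longest path: A - Q - C - O - S.
So the diameter is 4.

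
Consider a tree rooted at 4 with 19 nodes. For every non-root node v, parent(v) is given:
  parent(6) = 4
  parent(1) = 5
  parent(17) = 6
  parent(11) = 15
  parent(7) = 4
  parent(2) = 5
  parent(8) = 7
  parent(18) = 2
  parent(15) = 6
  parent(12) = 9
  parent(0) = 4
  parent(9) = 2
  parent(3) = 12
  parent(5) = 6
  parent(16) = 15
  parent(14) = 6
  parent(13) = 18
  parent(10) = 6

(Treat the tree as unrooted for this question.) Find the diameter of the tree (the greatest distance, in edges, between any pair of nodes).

A longest path is 8 - 7 - 4 - 6 - 5 - 2 - 9 - 12 - 3, with 8 edges.

8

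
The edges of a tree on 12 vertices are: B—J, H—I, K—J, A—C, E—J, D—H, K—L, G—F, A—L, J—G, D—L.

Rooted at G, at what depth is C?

5

Path from G to C: G – J – K – L – A – C, which has 5 edges.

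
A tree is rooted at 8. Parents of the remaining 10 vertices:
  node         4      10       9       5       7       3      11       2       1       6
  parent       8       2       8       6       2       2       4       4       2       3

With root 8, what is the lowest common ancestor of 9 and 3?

8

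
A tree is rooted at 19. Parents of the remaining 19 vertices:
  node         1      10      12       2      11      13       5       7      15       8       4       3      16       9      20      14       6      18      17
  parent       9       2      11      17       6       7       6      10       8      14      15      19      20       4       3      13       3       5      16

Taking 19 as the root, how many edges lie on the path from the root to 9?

Path from 19 to 9: 19 → 3 → 20 → 16 → 17 → 2 → 10 → 7 → 13 → 14 → 8 → 15 → 4 → 9, which has 13 edges.

13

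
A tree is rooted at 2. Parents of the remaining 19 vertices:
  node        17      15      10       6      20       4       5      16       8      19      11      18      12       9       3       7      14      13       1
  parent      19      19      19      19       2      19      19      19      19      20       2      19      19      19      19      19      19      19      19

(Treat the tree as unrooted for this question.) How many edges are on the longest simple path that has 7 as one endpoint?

Distances from 7 peak at 4, attained at 11.
7 – 19 – 20 – 2 – 11

4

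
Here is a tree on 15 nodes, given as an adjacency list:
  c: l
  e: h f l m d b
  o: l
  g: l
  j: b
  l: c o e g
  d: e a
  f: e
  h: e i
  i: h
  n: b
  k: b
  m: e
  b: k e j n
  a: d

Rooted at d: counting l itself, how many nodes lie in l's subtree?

l's subtree: {l, c, o, g}, size 4.

4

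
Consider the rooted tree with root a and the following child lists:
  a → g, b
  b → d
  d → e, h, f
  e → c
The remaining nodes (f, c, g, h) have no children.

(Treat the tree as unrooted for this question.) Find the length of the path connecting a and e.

a–b–d–e: 3 edges.

3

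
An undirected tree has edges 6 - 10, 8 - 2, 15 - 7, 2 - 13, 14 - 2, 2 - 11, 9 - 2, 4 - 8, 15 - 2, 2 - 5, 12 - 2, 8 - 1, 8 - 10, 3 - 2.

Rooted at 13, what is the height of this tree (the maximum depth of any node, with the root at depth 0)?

4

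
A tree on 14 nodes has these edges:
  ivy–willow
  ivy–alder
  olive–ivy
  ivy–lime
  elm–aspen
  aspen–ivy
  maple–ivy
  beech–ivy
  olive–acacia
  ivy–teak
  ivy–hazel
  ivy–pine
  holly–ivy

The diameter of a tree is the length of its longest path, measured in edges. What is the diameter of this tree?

A longest path is acacia–olive–ivy–aspen–elm, with 4 edges.

4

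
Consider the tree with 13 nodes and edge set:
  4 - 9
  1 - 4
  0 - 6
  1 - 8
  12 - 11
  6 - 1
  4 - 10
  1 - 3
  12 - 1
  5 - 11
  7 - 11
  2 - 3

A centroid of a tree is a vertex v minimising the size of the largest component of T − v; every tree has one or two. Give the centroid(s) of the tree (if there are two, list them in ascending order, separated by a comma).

1

Delete 1: the remaining components have sizes 4, 3, 2, 2, 1. Max 4 ≤ 6, so 1 is a centroid.
No neighbour of 1 does as well, so 1 is the unique centroid.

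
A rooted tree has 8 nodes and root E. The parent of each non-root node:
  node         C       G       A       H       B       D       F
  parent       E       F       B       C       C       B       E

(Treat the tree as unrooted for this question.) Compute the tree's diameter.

A longest path is G-F-E-C-B-A, with 5 edges.

5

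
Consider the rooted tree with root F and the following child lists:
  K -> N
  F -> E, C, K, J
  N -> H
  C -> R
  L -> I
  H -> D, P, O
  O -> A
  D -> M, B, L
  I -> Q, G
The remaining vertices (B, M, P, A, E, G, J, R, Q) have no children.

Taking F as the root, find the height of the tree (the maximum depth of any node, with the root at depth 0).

7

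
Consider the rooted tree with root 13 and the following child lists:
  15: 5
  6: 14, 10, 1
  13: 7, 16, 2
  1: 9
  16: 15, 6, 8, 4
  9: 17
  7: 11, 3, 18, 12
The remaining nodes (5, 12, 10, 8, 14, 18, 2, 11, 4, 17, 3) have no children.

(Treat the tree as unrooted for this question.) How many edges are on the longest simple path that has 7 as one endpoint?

6

The node farthest from 7 is 17, via 7-13-16-6-1-9-17 — 6 edges.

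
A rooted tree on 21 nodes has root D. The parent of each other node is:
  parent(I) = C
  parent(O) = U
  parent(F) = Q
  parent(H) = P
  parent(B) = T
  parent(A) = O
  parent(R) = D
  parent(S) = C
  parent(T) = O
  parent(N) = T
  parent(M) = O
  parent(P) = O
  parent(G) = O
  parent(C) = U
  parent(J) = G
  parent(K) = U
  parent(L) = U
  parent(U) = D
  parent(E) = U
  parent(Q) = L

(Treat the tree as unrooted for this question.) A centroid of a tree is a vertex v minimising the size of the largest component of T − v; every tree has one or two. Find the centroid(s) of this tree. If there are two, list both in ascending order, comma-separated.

Removing U splits the tree into components of sizes 10, 3, 3, 2, 1, 1; the largest is 10 ≤ ⌊21/2⌋ = 10.
No neighbour of U does as well, so U is the unique centroid.

U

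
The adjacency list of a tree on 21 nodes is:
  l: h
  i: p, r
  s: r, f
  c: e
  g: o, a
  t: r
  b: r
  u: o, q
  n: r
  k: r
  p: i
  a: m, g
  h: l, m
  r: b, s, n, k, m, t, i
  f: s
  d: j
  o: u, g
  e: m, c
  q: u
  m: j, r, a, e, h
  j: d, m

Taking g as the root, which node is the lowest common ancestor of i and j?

m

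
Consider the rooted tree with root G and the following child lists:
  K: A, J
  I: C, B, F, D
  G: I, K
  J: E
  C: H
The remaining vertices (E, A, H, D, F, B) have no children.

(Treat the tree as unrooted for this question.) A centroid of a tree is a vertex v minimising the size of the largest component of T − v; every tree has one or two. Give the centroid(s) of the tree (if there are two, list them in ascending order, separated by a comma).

Removing I splits the tree into components of sizes 5, 2, 1, 1, 1; the largest is 5 ≤ ⌊11/2⌋ = 5.
No neighbour of I does as well, so I is the unique centroid.

I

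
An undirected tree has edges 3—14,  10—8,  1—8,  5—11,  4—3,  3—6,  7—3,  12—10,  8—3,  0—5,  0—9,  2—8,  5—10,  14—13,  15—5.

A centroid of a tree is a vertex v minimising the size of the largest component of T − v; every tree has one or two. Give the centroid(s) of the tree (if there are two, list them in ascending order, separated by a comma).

8

Delete 8: the remaining components have sizes 7, 6, 1, 1. Max 7 ≤ 8, so 8 is a centroid.
No neighbour of 8 does as well, so 8 is the unique centroid.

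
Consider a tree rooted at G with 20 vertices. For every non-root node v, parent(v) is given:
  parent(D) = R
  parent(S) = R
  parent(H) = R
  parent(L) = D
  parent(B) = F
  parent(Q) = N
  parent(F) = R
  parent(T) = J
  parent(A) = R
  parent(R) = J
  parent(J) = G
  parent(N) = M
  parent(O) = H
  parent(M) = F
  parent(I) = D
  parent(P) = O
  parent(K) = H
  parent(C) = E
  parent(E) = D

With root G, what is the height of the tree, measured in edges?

6

Q sits deepest: G–J–R–F–M–N–Q — 6 edges from the root.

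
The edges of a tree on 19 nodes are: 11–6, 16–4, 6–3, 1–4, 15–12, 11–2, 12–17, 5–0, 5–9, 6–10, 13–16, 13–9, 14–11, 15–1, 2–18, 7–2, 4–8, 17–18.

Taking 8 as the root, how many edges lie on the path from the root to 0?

6

Climbing from 0 to the root: 0 → 5 → 9 → 13 → 16 → 4 → 8. That's 6 steps.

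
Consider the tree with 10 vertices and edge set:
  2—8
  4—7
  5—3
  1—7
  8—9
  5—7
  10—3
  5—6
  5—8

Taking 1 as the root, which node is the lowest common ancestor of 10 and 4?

7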